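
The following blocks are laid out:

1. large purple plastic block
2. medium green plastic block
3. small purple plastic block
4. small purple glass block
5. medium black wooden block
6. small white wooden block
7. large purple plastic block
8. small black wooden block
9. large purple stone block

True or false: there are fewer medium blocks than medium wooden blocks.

False

There are 2 medium blocks.
There is 1 medium wooden block.
The claim requires 2 < 1, which does not hold.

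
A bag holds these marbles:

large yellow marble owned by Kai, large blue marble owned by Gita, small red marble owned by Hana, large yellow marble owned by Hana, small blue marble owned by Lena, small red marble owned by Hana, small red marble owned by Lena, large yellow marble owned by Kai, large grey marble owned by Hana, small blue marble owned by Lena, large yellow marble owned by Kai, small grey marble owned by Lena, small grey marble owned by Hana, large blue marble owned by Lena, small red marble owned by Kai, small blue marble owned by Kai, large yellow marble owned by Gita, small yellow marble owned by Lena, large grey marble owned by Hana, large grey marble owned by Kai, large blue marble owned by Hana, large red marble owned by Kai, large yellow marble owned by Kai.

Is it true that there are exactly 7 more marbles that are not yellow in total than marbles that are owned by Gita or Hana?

marbles that are not yellow: 16.
marbles owned by Gita or Hana: 9.
The claim requires 16 − 9 (= 7) to equal 7, which holds.

True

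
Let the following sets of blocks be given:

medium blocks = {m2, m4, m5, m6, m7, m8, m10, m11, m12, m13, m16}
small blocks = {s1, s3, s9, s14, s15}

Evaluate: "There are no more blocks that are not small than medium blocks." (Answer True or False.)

True

|blocks that are not small| = 11.
|medium blocks| = 11.
The claim requires 11 ≤ 11, which holds.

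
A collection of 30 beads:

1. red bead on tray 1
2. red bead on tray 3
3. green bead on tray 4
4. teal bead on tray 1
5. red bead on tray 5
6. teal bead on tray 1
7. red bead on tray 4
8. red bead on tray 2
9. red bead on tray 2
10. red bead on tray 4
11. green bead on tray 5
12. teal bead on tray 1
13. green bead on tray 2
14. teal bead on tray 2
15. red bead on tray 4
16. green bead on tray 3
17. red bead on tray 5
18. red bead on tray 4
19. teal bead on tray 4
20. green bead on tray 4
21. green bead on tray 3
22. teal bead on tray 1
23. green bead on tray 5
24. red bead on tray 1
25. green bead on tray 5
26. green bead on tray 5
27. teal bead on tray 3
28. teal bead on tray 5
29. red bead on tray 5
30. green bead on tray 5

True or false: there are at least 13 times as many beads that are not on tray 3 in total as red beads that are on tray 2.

True

|beads that are not on tray 3| = 26.
|red beads on tray 2| = 2.
The claim requires 26 ≥ 13 × 2 = 26, which holds.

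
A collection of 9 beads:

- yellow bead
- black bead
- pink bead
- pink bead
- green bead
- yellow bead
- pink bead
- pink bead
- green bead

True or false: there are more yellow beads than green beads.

There are 2 yellow beads.
There are 2 green beads.
The claim requires 2 > 2, which does not hold.

False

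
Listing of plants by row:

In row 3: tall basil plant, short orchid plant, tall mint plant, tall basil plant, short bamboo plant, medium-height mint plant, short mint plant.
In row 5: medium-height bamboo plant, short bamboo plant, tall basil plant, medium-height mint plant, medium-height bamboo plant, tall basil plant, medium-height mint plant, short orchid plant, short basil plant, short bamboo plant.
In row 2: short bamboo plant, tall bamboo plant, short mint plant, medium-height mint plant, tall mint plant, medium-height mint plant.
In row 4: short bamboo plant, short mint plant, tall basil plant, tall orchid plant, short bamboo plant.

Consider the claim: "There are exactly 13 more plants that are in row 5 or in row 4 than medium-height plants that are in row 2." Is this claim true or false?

True

There are 15 plants in row 5 or in row 4.
There are 2 medium-height plants in row 2.
The claim requires 15 − 2 (= 13) to equal 13, which holds.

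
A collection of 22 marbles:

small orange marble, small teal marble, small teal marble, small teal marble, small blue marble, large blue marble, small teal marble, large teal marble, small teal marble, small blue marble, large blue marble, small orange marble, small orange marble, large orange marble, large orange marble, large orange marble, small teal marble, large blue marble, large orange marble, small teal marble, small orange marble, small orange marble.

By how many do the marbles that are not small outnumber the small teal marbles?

1

marbles that are not small: 8.
small teal marbles: 7.
8 − 7 = 1.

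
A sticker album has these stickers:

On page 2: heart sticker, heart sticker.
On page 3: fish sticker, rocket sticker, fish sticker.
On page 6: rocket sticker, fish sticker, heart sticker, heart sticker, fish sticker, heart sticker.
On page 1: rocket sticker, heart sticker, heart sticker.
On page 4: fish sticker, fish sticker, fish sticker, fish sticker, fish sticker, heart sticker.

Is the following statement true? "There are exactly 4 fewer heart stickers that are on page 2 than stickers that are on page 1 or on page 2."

|heart stickers on page 2| = 2.
|stickers on page 1 or on page 2| = 5.
The claim requires 5 − 2 (= 3) to equal 4, which does not hold.

False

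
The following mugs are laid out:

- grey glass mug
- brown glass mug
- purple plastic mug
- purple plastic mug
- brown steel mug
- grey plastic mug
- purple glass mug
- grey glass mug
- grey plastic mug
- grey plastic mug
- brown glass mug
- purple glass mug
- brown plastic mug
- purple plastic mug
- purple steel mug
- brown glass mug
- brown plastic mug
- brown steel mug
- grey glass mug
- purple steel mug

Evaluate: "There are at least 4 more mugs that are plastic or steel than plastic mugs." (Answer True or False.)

True

mugs that are plastic or steel: 12.
plastic mugs: 8.
The claim requires 12 − 8 = 4 ≥ 4, which holds.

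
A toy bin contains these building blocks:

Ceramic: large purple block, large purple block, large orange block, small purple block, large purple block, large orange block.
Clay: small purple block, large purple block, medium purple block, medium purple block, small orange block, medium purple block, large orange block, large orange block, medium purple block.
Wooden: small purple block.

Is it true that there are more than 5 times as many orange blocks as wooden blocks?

|orange blocks| = 5.
|wooden blocks| = 1.
The claim requires 5 > 5 × 1 = 5, which does not hold.

False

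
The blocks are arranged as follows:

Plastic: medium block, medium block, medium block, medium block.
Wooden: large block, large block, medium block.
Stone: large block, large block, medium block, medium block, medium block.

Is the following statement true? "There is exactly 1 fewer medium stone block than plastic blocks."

There are 3 medium stone blocks.
There are 4 plastic blocks.
The claim requires 4 − 3 (= 1) to equal 1, which holds.

True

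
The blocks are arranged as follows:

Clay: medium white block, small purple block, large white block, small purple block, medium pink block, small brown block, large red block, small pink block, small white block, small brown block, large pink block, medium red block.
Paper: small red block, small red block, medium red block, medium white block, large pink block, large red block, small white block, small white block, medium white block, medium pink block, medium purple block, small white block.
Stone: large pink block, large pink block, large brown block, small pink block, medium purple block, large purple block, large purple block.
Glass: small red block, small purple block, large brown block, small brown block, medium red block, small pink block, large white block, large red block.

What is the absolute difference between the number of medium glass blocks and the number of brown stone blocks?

medium glass blocks: 1. brown stone blocks: 1.
|1 − 1| = 1 − 1 = 0.

0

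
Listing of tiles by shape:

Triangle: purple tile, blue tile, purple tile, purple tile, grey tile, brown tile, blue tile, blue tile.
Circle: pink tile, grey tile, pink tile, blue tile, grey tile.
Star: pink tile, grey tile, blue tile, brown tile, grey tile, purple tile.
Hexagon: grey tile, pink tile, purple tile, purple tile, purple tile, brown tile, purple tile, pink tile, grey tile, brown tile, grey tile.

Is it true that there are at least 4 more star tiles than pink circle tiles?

True

|star tiles| = 6.
|pink circle tiles| = 2.
The claim requires 6 − 2 = 4 ≥ 4, which holds.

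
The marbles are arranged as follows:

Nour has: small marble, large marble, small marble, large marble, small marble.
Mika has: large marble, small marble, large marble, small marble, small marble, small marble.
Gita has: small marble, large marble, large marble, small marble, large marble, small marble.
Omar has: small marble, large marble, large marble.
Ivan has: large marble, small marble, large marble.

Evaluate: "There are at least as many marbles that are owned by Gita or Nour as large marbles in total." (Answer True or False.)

|marbles owned by Gita or Nour| = 11.
|large marbles| = 11.
The claim requires 11 ≥ 11, which holds.

True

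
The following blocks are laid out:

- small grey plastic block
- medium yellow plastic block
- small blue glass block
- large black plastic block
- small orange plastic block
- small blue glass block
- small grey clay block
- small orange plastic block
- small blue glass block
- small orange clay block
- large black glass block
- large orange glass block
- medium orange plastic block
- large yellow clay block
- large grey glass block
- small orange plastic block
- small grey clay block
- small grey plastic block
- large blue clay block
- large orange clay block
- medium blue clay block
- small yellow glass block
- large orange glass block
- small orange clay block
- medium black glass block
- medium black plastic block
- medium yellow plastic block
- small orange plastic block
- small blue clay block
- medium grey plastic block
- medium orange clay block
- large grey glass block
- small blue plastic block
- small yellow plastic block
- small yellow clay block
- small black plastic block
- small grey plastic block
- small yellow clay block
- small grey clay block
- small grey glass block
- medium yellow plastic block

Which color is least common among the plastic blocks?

blue

Counts by color (restricted to plastic blocks): orange 5, yellow 4, grey 4, black 3, blue 1.
The minimum is 1, held uniquely by blue.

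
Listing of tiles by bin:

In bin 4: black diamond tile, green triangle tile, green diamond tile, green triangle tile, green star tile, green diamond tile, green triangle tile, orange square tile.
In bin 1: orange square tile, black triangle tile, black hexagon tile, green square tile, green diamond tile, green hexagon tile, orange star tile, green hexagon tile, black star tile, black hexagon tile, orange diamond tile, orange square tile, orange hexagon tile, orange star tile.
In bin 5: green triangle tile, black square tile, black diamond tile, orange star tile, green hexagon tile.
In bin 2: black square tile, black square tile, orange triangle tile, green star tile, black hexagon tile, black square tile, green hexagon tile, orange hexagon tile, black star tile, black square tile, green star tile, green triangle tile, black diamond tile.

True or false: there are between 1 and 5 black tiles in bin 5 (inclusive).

|black tiles in bin 5| = 2.
The claim requires 1 ≤ 2 ≤ 5, which holds.

True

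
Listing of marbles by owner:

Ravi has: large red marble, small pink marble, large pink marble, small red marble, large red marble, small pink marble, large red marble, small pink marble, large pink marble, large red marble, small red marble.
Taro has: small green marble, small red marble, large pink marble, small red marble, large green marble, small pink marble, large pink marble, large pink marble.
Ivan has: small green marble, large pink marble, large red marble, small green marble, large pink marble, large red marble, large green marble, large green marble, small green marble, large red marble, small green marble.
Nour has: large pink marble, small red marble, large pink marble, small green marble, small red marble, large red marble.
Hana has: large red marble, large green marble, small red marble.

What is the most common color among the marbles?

red

Counts by color: red 16, pink 13, green 10.
The maximum is 16, held uniquely by red.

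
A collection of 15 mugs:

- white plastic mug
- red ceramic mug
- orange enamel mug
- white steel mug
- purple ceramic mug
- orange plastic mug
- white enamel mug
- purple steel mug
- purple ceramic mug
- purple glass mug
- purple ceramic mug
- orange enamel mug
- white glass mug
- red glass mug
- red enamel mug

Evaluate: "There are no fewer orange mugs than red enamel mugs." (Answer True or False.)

True

orange mugs: 3.
red enamel mugs: 1.
The claim requires 3 ≥ 1, which holds.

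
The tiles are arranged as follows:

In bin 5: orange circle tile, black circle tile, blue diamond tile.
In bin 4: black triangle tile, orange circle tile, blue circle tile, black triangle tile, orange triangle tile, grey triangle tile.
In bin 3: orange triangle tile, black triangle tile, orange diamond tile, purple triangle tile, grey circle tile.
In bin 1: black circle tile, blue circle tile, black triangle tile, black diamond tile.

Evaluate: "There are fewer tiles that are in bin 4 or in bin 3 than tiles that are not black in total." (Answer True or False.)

There are 11 tiles in bin 4 or in bin 3.
There are 11 tiles that are not black.
The claim requires 11 < 11, which does not hold.

False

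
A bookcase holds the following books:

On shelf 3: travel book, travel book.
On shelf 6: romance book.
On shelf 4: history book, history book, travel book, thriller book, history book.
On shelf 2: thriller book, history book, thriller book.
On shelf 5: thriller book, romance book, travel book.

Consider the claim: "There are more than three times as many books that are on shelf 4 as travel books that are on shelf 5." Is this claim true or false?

True

|books on shelf 4| = 5.
|travel books on shelf 5| = 1.
The claim requires 5 > 3 × 1 = 3, which holds.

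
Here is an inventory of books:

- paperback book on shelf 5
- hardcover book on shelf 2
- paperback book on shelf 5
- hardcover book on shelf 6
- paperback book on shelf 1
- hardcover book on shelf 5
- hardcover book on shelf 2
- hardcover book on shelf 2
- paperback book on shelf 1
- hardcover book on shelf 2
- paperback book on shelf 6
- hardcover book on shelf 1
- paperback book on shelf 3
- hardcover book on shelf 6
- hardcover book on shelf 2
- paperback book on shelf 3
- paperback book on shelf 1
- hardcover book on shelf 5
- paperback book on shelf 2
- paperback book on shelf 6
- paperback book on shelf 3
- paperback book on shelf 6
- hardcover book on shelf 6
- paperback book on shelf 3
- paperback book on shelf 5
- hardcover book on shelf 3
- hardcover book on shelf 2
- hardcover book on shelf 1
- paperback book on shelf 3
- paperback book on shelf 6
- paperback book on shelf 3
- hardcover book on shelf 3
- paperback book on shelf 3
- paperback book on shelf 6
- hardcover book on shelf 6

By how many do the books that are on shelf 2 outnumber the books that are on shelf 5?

2

books on shelf 2: 7.
books on shelf 5: 5.
7 − 5 = 2.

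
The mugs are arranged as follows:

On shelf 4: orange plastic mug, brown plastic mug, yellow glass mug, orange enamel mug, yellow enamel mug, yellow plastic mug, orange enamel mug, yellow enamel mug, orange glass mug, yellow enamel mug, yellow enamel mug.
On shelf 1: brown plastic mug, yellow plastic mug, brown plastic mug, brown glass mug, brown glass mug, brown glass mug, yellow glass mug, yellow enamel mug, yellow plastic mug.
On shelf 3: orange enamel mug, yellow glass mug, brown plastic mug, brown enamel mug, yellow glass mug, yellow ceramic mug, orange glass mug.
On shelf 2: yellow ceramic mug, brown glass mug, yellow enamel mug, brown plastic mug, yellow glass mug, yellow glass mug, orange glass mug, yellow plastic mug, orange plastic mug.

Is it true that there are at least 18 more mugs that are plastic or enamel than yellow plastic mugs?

There are 21 mugs that are plastic or enamel.
There are 4 yellow plastic mugs.
The claim requires 21 − 4 = 17 ≥ 18, which does not hold.

False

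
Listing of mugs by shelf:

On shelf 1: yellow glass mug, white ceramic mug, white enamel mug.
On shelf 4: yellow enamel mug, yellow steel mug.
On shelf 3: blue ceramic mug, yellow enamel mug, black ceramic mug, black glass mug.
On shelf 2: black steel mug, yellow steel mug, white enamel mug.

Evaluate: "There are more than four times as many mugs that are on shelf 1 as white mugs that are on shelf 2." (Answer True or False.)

There are 3 mugs on shelf 1.
There is 1 white mug on shelf 2.
The claim requires 3 > 4 × 1 = 4, which does not hold.

False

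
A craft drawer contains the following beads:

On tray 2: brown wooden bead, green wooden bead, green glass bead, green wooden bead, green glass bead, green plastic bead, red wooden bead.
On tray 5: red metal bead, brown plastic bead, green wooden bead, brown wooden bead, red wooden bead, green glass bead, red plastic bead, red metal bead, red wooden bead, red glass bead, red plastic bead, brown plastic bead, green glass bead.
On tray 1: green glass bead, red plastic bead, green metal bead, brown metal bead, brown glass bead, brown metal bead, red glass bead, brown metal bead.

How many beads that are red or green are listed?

20

green: 10; red: 10; together 10 + 10 = 20.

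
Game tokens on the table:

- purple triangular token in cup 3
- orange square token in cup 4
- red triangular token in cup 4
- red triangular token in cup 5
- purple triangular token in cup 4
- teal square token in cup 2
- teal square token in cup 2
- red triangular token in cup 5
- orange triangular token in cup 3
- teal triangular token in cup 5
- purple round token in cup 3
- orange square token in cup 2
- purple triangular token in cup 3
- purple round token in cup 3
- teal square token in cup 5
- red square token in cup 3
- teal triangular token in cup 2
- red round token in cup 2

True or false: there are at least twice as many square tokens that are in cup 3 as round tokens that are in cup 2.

square tokens in cup 3: 1.
round tokens in cup 2: 1.
The claim requires 1 ≥ 2 × 1 = 2, which does not hold.

False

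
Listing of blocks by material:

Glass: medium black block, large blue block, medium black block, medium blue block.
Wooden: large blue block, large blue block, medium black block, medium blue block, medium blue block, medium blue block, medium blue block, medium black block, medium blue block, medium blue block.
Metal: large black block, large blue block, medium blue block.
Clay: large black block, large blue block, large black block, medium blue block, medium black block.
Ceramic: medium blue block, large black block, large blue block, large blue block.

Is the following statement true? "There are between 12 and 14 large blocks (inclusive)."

False

There are 11 large blocks.
The claim requires 12 ≤ 11 ≤ 14, which does not hold.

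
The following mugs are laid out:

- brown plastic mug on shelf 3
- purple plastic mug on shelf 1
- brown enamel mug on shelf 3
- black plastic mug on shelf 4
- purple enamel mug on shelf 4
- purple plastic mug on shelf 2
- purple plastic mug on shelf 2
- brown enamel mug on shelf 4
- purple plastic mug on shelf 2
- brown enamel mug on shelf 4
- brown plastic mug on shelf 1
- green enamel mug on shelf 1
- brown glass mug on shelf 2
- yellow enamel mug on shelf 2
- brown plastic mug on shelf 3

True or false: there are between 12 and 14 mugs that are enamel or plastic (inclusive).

|mugs that are enamel or plastic| = 14.
The claim requires 12 ≤ 14 ≤ 14, which holds.

True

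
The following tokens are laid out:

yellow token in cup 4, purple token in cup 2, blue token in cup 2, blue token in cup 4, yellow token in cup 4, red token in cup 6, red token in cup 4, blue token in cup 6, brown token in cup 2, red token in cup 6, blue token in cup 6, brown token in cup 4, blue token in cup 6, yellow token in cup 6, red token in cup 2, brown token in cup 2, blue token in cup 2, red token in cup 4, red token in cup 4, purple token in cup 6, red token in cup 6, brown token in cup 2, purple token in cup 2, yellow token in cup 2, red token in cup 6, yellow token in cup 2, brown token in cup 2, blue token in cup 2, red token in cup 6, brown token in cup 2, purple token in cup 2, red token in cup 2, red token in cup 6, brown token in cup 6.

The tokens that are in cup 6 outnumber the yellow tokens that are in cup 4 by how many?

tokens in cup 6: 12.
yellow tokens in cup 4: 2.
12 − 2 = 10.

10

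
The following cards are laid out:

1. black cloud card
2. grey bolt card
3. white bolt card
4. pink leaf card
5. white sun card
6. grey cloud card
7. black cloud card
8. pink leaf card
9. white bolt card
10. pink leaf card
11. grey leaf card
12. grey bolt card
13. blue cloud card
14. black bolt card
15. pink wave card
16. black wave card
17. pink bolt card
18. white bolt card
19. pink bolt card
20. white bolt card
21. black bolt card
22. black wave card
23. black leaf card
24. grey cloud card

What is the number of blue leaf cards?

0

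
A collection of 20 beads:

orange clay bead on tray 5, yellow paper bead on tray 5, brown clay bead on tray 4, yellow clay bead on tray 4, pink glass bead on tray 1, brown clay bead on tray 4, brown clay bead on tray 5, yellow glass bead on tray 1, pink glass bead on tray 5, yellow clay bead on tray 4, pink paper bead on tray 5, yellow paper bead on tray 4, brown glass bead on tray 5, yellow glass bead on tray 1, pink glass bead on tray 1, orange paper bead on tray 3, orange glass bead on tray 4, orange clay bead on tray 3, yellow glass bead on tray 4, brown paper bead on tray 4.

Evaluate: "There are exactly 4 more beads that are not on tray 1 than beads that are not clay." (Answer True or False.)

False

|beads that are not on tray 1| = 16.
|beads that are not clay| = 13.
The claim requires 16 − 13 (= 3) to equal 4, which does not hold.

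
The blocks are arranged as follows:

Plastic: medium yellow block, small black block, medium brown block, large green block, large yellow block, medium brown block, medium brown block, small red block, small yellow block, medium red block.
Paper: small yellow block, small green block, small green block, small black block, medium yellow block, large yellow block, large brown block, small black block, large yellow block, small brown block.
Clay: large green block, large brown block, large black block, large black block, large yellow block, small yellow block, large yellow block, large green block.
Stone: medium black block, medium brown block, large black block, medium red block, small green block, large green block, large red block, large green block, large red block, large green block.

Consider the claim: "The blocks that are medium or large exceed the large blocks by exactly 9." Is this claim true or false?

|blocks that are medium or large| = 27.
|large blocks| = 18.
The claim requires 27 − 18 (= 9) to equal 9, which holds.

True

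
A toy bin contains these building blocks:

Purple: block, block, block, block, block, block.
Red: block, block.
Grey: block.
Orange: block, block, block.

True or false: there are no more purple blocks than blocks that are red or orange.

False

There are 6 purple blocks.
There are 5 blocks that are red or orange.
The claim requires 6 ≤ 5, which does not hold.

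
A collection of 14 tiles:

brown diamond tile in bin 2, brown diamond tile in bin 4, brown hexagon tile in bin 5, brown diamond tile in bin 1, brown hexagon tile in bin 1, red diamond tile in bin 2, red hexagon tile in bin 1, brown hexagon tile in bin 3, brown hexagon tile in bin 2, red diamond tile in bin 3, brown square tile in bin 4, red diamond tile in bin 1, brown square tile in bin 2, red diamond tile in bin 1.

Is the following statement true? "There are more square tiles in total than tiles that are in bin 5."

There are 2 square tiles.
There is 1 tile in bin 5.
The claim requires 2 > 1, which holds.

True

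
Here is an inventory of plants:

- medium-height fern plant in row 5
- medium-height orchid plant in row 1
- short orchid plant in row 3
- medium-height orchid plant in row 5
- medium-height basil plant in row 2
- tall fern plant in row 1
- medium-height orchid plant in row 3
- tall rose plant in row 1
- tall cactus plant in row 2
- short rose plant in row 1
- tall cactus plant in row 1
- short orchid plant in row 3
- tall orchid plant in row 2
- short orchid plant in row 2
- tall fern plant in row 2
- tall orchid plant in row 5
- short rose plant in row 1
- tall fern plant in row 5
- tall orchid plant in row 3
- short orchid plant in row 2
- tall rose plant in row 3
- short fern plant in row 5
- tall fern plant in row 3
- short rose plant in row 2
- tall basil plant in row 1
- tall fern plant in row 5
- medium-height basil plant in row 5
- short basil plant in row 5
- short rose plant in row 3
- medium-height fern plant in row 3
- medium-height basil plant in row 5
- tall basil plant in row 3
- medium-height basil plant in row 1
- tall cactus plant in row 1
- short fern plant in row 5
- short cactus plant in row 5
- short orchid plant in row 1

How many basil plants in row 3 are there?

1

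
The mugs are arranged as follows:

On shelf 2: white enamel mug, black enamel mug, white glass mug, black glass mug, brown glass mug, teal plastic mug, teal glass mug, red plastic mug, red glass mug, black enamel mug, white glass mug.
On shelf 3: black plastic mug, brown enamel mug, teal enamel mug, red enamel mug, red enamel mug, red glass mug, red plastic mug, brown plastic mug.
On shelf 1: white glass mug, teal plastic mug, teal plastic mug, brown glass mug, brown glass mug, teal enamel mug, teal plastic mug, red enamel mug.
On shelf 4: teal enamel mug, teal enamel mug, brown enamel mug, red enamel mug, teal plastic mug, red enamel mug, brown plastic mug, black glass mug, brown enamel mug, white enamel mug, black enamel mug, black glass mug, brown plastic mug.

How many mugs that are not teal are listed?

Total mugs: 40; with the excluded value: 10; remaining 40 − 10 = 30.

30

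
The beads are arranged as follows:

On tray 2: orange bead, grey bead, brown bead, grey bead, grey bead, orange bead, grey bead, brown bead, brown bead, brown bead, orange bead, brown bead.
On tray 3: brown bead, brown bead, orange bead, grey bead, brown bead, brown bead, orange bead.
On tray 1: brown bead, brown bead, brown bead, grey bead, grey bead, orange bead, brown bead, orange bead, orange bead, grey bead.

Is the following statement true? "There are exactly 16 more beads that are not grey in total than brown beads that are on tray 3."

False

|beads that are not grey| = 21.
|brown beads on tray 3| = 4.
The claim requires 21 − 4 (= 17) to equal 16, which does not hold.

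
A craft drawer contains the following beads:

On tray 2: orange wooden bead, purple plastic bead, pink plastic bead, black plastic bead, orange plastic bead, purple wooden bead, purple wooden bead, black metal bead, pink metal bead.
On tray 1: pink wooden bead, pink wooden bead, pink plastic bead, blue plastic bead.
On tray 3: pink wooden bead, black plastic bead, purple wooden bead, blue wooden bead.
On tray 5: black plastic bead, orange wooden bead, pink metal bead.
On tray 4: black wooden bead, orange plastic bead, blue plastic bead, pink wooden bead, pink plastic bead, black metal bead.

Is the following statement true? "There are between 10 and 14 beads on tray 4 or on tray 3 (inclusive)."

|beads on tray 4 or on tray 3| = 10.
The claim requires 10 ≤ 10 ≤ 14, which holds.

True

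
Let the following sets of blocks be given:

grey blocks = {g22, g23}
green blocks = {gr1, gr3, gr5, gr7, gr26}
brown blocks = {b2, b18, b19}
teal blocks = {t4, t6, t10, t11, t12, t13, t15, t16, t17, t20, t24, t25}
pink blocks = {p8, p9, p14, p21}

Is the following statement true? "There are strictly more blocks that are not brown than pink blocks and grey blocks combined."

|blocks that are not brown| = 23.
pink blocks: 4; grey blocks: 2; combined: 4 + 2 = 6.
The claim requires 23 > 6, which holds.

True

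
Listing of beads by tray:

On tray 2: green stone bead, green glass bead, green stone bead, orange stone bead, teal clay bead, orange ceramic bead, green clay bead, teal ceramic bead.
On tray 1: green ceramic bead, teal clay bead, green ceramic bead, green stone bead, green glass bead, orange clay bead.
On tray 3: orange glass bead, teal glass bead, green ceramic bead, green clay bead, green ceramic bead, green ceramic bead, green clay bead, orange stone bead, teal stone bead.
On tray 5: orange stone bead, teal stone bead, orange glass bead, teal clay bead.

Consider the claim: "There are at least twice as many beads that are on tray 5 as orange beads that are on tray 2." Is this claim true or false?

|beads on tray 5| = 4.
|orange beads on tray 2| = 2.
The claim requires 4 ≥ 2 × 2 = 4, which holds.

True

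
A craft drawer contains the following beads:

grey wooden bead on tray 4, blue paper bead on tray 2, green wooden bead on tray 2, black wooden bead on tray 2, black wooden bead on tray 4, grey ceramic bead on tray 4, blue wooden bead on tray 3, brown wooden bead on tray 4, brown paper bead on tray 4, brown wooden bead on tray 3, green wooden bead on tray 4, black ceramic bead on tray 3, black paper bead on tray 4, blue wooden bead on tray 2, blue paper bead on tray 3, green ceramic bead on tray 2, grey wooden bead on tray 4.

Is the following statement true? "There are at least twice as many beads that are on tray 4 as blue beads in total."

|beads on tray 4| = 8.
|blue beads| = 4.
The claim requires 8 ≥ 2 × 4 = 8, which holds.

True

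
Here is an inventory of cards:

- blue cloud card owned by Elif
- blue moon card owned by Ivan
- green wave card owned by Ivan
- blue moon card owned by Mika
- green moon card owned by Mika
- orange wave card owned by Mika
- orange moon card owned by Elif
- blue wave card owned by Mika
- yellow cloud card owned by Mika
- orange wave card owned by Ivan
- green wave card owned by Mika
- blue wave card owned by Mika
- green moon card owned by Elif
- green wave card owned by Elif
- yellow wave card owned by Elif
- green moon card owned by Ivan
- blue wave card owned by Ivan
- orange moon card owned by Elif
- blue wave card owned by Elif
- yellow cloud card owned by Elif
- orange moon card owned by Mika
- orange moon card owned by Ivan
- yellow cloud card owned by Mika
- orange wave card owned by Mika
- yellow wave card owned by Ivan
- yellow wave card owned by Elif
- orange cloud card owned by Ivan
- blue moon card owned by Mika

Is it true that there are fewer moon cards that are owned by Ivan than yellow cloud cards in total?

|moon cards owned by Ivan| = 3.
|yellow cloud cards| = 3.
The claim requires 3 < 3, which does not hold.

False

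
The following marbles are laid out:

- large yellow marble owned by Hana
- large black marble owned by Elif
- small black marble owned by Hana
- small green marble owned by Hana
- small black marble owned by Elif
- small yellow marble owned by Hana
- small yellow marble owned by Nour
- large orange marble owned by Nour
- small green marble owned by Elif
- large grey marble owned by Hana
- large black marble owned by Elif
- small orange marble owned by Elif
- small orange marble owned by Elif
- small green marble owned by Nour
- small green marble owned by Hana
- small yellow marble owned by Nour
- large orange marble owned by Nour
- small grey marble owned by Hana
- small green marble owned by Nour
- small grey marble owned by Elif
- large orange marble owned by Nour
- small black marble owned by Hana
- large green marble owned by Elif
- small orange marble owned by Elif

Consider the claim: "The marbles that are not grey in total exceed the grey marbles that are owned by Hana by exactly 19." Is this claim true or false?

True

There are 21 marbles that are not grey.
Count of grey marbles owned by Hana: 2.
The claim requires 21 − 2 (= 19) to equal 19, which holds.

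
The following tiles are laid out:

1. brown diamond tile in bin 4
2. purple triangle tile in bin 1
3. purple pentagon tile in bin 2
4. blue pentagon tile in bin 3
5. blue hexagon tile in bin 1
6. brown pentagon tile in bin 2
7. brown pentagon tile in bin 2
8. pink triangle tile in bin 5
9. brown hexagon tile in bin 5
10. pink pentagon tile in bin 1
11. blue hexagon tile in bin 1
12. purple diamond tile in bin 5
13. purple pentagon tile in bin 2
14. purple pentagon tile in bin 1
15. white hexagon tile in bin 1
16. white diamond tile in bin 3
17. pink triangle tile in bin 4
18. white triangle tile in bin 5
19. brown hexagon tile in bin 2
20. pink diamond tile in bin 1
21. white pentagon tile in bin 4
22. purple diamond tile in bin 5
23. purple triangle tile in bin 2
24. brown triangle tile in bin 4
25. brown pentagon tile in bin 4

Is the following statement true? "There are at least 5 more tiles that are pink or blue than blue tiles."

False

tiles that are pink or blue: 7.
blue tiles: 3.
The claim requires 7 − 3 = 4 ≥ 5, which does not hold.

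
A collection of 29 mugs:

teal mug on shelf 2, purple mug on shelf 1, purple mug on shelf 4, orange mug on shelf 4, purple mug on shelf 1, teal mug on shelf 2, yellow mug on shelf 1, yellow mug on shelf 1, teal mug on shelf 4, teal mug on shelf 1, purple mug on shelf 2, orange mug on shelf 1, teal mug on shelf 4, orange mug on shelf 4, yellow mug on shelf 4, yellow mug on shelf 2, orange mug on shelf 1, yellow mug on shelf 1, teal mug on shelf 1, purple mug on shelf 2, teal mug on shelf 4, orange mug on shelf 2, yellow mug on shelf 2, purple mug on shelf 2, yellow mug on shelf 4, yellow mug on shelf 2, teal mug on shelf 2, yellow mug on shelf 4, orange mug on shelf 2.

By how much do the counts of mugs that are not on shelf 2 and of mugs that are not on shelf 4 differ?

2

mugs that are not on shelf 2: 18. mugs that are not on shelf 4: 20.
|18 − 20| = 20 − 18 = 2.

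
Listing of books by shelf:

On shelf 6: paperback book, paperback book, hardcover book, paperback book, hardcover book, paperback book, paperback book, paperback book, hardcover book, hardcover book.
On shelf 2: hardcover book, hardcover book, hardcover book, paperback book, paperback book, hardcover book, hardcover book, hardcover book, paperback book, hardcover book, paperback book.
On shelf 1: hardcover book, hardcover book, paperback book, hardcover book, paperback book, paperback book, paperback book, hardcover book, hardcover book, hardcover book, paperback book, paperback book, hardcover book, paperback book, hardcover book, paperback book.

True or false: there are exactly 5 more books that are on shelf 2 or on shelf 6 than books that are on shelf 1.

True

There are 21 books on shelf 2 or on shelf 6.
There are 16 books on shelf 1.
The claim requires 21 − 16 (= 5) to equal 5, which holds.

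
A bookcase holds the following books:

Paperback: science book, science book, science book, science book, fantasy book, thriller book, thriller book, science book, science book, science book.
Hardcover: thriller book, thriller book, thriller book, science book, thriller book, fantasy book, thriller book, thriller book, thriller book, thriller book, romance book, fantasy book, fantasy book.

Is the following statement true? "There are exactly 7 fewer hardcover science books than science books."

True

hardcover science books: 1.
science books: 8.
The claim requires 8 − 1 (= 7) to equal 7, which holds.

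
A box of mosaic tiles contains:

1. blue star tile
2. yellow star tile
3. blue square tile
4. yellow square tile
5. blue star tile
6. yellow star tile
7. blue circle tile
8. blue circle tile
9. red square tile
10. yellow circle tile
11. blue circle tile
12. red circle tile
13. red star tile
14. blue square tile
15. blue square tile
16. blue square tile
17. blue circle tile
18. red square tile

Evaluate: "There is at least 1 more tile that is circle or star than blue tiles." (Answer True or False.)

|tiles that are circle or star| = 11.
|blue tiles| = 10.
The claim requires 11 − 10 = 1 ≥ 1, which holds.

True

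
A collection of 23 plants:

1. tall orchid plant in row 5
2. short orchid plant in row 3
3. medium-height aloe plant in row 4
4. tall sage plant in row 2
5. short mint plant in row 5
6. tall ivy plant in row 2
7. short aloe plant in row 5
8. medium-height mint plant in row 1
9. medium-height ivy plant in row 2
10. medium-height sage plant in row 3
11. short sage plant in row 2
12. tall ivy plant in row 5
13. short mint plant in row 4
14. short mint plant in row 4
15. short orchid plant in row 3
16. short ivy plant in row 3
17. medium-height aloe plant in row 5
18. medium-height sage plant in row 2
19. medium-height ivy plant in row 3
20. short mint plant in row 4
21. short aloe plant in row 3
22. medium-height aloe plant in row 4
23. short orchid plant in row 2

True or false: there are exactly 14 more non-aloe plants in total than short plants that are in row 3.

There are 18 non-aloe plants.
There are 4 short plants in row 3.
The claim requires 18 − 4 (= 14) to equal 14, which holds.

True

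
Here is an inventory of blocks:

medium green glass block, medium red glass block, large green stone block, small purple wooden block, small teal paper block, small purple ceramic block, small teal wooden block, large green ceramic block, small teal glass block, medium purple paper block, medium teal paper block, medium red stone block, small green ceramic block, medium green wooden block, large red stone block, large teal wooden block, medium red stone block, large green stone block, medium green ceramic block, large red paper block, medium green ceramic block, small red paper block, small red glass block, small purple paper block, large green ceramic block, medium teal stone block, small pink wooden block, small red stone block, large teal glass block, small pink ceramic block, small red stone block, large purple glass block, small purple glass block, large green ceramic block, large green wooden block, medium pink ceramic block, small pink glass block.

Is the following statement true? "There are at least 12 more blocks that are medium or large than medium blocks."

blocks that are medium or large: 22.
medium blocks: 11.
The claim requires 22 − 11 = 11 ≥ 12, which does not hold.

False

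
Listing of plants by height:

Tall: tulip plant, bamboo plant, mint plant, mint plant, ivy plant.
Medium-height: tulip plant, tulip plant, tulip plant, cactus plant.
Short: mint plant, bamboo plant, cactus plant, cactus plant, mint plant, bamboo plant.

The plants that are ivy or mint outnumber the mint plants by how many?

1

plants that are ivy or mint: 5.
mint plants: 4.
5 − 4 = 1.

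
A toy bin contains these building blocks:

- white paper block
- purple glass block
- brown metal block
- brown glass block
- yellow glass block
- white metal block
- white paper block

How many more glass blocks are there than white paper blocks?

1

glass blocks: 3.
white paper blocks: 2.
3 − 2 = 1.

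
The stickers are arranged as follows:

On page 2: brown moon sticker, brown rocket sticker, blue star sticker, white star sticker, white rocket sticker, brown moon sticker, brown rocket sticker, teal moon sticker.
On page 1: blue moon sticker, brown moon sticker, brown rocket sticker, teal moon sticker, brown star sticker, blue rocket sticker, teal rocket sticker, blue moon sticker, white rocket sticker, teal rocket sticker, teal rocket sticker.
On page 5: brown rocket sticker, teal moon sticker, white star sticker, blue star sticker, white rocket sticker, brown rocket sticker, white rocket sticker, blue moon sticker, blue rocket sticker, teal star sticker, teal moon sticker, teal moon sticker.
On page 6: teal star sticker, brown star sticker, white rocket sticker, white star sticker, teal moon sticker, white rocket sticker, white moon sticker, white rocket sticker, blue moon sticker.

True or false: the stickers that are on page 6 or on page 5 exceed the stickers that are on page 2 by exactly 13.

There are 21 stickers on page 6 or on page 5.
There are 8 stickers on page 2.
The claim requires 21 − 8 (= 13) to equal 13, which holds.

True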